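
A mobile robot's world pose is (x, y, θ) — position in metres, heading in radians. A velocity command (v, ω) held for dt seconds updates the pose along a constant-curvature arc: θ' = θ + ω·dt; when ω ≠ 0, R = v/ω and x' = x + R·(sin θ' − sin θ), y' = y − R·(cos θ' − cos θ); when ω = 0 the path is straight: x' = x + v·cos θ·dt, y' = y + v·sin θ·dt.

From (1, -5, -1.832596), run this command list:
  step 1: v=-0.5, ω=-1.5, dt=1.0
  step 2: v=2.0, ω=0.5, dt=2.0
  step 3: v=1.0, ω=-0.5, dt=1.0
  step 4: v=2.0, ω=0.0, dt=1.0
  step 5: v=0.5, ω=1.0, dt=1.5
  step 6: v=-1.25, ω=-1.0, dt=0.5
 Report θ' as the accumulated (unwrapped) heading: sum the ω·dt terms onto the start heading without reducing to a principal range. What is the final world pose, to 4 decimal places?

step 1: θ'=-3.3326 (R=0.3333) → pose (1.3853, -4.7590, -3.3326)
step 2: θ'=-2.3326 (R=4.0000) → pose (-2.2685, -5.9254, -2.3326)
step 3: θ'=-2.8326 (R=-2.0000) → pose (-3.1075, -6.4502, -2.8326)
step 4: θ'=-2.8326 (straight) → pose (-5.0128, -7.0584, -2.8326)
step 5: θ'=-1.3326 (R=0.5000) → pose (-5.3466, -7.6527, -1.3326)
step 6: θ'=-1.8326 (R=1.2500) → pose (-5.3393, -7.0342, -1.8326)

(-5.3393, -7.0342, -1.8326)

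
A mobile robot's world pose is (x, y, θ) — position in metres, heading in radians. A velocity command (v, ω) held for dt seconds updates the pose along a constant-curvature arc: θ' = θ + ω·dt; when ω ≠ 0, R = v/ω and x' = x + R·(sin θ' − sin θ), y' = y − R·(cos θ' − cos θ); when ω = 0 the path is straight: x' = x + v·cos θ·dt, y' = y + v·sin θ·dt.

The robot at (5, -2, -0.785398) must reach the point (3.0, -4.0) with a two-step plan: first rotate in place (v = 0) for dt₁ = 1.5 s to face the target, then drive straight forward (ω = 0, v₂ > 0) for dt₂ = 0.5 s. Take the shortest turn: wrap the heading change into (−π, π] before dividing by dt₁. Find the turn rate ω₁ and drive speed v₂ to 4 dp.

ω₁ = -1.0472, v₂ = 5.6569

heading to target = atan2(-4−-2, 3−5) = -2.3562
Δθ = wrap(-2.3562 − -0.7854) = -1.5708; ω₁ = Δθ/dt₁ = -1.0472
distance = √((3−5)² + (-4−-2)²) = 2.8284; v₂ = distance/dt₂ = 5.6569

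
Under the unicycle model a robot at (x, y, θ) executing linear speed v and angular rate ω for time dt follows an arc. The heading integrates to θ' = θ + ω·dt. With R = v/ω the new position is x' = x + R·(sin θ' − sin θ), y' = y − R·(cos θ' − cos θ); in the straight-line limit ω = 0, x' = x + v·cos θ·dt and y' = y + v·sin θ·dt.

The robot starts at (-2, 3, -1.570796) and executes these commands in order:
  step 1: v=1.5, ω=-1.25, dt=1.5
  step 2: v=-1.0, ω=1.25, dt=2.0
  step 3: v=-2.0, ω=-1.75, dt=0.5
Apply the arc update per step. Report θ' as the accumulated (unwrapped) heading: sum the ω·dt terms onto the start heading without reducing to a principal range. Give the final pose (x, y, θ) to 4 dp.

step 1: θ'=-3.4458 (R=-1.2000) → pose (-3.5594, 1.8551, -3.4458)
step 2: θ'=-0.9458 (R=-0.8000) → pose (-2.6710, 3.0864, -0.9458)
step 3: θ'=-1.8208 (R=1.1429) → pose (-2.8516, 4.0379, -1.8208)

(-2.8516, 4.0379, -1.8208)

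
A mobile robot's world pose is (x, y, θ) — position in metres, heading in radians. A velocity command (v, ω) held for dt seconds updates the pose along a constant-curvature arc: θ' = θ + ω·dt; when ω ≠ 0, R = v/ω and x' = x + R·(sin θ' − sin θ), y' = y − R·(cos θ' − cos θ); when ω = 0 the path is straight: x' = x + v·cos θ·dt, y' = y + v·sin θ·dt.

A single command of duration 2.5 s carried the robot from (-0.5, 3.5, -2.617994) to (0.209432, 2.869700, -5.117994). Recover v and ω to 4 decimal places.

v = -0.5000, ω = -1.0000

Δθ = -5.117994 − -2.617994 = -2.500000
ω = Δθ/dt = -2.500000/2.5 = -1.0000
R = Δx/(sin θ' − sin θ) = 0.5000
v = R·ω = 0.5000·-1.0000 = -0.5000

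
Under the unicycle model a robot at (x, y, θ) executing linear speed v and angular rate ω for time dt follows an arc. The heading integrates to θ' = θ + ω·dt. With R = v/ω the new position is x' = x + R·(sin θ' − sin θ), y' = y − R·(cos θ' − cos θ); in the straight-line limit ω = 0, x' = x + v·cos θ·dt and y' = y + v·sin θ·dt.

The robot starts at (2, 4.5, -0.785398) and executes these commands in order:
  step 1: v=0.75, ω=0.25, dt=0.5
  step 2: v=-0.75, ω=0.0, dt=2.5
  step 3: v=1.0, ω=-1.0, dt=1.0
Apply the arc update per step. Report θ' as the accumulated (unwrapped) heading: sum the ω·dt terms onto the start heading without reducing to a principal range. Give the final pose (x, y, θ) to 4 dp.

step 1: θ'=-0.6604 (R=3.0000) → pose (2.2810, 4.2521, -0.6604)
step 2: θ'=-0.6604 (straight) → pose (0.8002, 5.4023, -0.6604)
step 3: θ'=-1.6604 (R=-1.0000) → pose (1.1828, 4.5230, -1.6604)

(1.1828, 4.5230, -1.6604)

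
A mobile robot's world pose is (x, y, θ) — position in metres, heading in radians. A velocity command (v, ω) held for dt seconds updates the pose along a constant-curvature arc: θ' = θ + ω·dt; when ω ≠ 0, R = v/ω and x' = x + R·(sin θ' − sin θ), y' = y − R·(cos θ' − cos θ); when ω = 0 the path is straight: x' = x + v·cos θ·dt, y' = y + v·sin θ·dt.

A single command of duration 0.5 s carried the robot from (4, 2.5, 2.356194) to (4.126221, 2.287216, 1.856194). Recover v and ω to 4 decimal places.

Δθ = 1.856194 − 2.356194 = -0.500000
ω = Δθ/dt = -0.500000/0.5 = -1.0000
R = −Δy/(cos θ' − cos θ) = 0.5000
v = R·ω = 0.5000·-1.0000 = -0.5000

v = -0.5000, ω = -1.0000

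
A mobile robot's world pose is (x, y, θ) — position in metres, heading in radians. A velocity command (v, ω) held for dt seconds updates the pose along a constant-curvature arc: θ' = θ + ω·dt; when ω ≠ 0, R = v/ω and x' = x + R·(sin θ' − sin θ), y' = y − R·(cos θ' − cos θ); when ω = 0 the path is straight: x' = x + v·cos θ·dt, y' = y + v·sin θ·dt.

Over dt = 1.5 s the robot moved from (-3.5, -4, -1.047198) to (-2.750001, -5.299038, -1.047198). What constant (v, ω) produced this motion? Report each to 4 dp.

Δθ = -1.047198 − -1.047198 = 0.000000
ω = Δθ/dt = 0.000000/1.5 = 0.0000
ω = 0 → v = (Δx·cos θ + Δy·sin θ)/dt = 1.0000

v = 1.0000, ω = 0.0000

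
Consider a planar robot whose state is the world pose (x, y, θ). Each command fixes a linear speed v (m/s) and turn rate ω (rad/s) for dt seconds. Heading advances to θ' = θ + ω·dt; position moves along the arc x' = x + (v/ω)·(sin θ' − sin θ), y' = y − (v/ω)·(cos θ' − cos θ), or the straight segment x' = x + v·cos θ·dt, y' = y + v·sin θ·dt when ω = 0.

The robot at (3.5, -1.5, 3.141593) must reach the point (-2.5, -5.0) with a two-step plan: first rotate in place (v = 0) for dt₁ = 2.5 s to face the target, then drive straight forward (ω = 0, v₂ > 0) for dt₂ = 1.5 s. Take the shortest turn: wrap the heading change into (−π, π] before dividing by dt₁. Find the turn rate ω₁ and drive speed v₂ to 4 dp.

ω₁ = 0.2112, v₂ = 4.6308

heading to target = atan2(-5−-1.5, -2.5−3.5) = -2.6135
Δθ = wrap(-2.6135 − 3.1416) = 0.5281; ω₁ = Δθ/dt₁ = 0.2112
distance = √((-2.5−3.5)² + (-5−-1.5)²) = 6.9462; v₂ = distance/dt₂ = 4.6308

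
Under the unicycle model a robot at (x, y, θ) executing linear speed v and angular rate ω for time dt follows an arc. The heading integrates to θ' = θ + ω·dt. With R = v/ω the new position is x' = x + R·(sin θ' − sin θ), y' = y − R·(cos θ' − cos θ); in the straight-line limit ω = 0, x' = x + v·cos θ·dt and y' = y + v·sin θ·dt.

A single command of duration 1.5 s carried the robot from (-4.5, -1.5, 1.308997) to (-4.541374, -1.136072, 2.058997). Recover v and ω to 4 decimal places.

Δθ = 2.058997 − 1.308997 = 0.750000
ω = Δθ/dt = 0.750000/1.5 = 0.5000
R = −Δy/(cos θ' − cos θ) = 0.5000
v = R·ω = 0.5000·0.5000 = 0.2500

v = 0.2500, ω = 0.5000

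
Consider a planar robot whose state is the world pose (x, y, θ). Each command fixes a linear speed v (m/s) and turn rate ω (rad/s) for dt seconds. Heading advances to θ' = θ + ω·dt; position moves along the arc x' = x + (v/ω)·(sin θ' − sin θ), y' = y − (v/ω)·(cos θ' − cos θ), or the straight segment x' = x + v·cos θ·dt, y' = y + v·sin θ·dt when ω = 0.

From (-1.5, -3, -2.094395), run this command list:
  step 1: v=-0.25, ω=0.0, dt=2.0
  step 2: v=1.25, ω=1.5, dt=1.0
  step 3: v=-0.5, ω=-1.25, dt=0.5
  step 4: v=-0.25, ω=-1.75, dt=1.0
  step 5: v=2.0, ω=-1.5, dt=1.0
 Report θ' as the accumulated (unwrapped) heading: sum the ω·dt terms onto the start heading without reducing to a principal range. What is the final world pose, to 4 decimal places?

step 1: θ'=-2.0944 (straight) → pose (-1.2500, -2.5670, -2.0944)
step 2: θ'=-0.5944 (R=0.8333) → pose (-0.9950, -3.6741, -0.5944)
step 3: θ'=-1.2194 (R=0.4000) → pose (-1.1465, -3.4804, -1.2194)
step 4: θ'=-2.9694 (R=0.1429) → pose (-1.0369, -3.2904, -2.9694)
step 5: θ'=-4.4694 (R=-1.3333) → pose (-2.5595, -2.2976, -4.4694)

(-2.5595, -2.2976, -4.4694)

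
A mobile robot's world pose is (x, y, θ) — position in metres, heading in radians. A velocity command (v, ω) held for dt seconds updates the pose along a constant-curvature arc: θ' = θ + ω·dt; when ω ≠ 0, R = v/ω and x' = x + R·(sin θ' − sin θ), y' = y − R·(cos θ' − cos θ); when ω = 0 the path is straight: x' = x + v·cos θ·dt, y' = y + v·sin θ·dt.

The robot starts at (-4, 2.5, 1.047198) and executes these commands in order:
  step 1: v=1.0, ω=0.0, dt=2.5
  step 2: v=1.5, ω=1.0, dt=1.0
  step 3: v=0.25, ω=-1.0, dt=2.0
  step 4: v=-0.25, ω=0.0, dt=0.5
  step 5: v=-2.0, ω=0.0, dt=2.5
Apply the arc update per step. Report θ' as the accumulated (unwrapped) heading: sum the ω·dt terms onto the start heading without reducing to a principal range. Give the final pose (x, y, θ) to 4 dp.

(-7.6250, 6.2255, 0.0472)

step 1: θ'=1.0472 (straight) → pose (-2.7500, 4.6651, 1.0472)
step 2: θ'=2.0472 (R=1.5000) → pose (-2.7161, 6.1029, 2.0472)
step 3: θ'=0.0472 (R=-0.2500) → pose (-2.5057, 6.4673, 0.0472)
step 4: θ'=0.0472 (straight) → pose (-2.6306, 6.4614, 0.0472)
step 5: θ'=0.0472 (straight) → pose (-7.6250, 6.2255, 0.0472)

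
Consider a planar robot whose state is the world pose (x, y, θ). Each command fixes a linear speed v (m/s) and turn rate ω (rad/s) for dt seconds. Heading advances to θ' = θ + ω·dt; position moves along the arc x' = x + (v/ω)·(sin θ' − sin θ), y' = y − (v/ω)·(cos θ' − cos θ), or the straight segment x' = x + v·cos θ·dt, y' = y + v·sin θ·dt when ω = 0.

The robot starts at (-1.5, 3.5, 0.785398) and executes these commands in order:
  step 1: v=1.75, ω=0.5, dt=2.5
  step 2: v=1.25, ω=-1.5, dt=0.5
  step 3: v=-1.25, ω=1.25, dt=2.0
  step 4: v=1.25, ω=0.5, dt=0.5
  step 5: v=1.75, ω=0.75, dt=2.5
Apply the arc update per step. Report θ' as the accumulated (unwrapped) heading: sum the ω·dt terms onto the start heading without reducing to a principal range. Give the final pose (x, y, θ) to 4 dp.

(1.1802, 3.0016, 5.9104)

step 1: θ'=2.0354 (R=3.5000) → pose (-0.8459, 7.5431, 2.0354)
step 2: θ'=1.2854 (R=-0.8333) → pose (-0.9005, 8.1511, 1.2854)
step 3: θ'=3.7854 (R=-1.0000) → pose (0.6593, 7.0698, 3.7854)
step 4: θ'=4.0354 (R=2.5000) → pose (0.2113, 6.6363, 4.0354)
step 5: θ'=5.9104 (R=2.3333) → pose (1.1802, 3.0016, 5.9104)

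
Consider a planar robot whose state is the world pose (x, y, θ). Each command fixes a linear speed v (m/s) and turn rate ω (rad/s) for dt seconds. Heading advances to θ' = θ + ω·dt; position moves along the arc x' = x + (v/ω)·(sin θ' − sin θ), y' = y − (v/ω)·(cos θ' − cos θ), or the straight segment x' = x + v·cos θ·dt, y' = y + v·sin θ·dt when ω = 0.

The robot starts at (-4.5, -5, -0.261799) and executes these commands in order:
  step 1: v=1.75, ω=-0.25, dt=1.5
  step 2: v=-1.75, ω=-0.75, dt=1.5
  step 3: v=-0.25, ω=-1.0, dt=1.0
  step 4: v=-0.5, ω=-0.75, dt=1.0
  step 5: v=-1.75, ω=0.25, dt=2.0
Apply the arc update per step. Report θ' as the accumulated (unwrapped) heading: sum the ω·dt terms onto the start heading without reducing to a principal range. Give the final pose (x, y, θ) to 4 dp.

(1.0270, -4.0428, -3.0118)

step 1: θ'=-0.6368 (R=-7.0000) → pose (-2.1494, -6.1335, -0.6368)
step 2: θ'=-1.7618 (R=2.3333) → pose (-3.0528, -3.8145, -1.7618)
step 3: θ'=-2.7618 (R=0.2500) → pose (-2.9000, -3.6298, -2.7618)
step 4: θ'=-3.5118 (R=0.6667) → pose (-2.4117, -3.6274, -3.5118)
step 5: θ'=-3.0118 (R=-7.0000) → pose (1.0270, -4.0428, -3.0118)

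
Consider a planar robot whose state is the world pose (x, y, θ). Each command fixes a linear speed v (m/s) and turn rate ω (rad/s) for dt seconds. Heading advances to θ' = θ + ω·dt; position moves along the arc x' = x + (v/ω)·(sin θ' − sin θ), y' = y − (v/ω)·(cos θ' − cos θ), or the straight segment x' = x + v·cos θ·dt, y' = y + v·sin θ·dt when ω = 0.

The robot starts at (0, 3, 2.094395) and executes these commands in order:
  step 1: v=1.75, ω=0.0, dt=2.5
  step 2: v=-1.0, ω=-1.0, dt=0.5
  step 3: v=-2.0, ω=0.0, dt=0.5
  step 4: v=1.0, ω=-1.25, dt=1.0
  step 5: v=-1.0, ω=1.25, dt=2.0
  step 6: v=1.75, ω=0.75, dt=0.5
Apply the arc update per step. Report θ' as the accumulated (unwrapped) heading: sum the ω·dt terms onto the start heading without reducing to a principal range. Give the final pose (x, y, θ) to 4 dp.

step 1: θ'=2.0944 (straight) → pose (-2.1875, 6.7889, 2.0944)
step 2: θ'=1.5944 (R=1.0000) → pose (-2.0538, 6.3125, 1.5944)
step 3: θ'=1.5944 (straight) → pose (-2.0302, 5.3127, 1.5944)
step 4: θ'=0.3444 (R=-0.8000) → pose (-1.5005, 6.0846, 0.3444)
step 5: θ'=2.8444 (R=-0.8000) → pose (-1.4647, 4.5667, 2.8444)
step 6: θ'=3.2194 (R=2.3333) → pose (-2.3294, 4.6619, 3.2194)

(-2.3294, 4.6619, 3.2194)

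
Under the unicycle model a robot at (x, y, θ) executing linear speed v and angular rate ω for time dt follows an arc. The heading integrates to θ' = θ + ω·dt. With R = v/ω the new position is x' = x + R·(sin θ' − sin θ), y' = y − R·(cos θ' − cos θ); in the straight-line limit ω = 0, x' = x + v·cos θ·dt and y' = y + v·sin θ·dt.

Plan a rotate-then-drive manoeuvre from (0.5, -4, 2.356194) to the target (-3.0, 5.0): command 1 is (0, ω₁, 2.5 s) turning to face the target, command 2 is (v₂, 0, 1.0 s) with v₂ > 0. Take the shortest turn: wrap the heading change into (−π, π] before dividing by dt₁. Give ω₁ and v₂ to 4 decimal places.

heading to target = atan2(5−-4, -3−0.5) = 1.9417
Δθ = wrap(1.9417 − 2.3562) = -0.4145; ω₁ = Δθ/dt₁ = -0.1658
distance = √((-3−0.5)² + (5−-4)²) = 9.6566; v₂ = distance/dt₂ = 9.6566

ω₁ = -0.1658, v₂ = 9.6566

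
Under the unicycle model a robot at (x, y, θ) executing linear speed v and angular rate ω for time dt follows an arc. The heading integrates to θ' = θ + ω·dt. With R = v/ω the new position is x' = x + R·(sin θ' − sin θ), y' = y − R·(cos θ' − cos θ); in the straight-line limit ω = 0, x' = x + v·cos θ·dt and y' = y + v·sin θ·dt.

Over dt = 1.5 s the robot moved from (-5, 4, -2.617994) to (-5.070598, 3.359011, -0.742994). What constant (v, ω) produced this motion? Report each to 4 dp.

Δθ = -0.742994 − -2.617994 = 1.875000
ω = Δθ/dt = 1.875000/1.5 = 1.2500
R = −Δy/(cos θ' − cos θ) = 0.4000
v = R·ω = 0.4000·1.2500 = 0.5000

v = 0.5000, ω = 1.2500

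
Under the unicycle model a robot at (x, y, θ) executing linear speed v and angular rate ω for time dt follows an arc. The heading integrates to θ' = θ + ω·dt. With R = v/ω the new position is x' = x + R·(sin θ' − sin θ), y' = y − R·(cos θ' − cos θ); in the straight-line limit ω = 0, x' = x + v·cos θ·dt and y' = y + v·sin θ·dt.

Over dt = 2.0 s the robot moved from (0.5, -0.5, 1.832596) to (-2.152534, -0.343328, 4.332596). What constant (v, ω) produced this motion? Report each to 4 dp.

v = 1.7500, ω = 1.2500

Δθ = 4.332596 − 1.832596 = 2.500000
ω = Δθ/dt = 2.500000/2.0 = 1.2500
R = Δx/(sin θ' − sin θ) = 1.4000
v = R·ω = 1.4000·1.2500 = 1.7500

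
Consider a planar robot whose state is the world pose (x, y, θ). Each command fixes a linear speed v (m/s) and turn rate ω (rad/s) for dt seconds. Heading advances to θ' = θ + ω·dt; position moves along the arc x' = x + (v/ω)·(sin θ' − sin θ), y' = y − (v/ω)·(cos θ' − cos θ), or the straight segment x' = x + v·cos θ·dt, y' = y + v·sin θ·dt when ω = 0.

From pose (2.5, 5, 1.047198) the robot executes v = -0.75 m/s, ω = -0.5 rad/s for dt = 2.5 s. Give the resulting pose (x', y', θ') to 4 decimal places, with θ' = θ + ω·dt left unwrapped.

θ' = 1.0472 + -0.5·2.5 = -0.2028
R = v/ω = -0.75/-0.5 = 1.5000
x' = 2.5 + 1.5000·(sin -0.2028 − sin 1.0472) = 0.8988
y' = 5 − 1.5000·(cos -0.2028 − cos 1.0472) = 4.2807

(0.8988, 4.2807, -0.2028)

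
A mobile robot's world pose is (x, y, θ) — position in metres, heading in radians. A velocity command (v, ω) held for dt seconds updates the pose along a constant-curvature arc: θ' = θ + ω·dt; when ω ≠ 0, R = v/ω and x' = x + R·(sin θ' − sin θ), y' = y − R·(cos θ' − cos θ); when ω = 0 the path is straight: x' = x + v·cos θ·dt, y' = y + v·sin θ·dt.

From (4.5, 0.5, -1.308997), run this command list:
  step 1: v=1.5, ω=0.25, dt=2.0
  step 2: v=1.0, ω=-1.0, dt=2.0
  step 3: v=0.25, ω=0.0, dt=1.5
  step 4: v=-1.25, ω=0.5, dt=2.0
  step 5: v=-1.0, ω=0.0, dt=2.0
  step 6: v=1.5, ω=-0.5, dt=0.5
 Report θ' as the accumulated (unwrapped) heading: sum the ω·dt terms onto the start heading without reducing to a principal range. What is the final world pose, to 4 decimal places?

step 1: θ'=-0.8090 (R=6.0000) → pose (5.9540, -2.0884, -0.8090)
step 2: θ'=-2.8090 (R=-1.0000) → pose (5.5569, -3.7239, -2.8090)
step 3: θ'=-2.8090 (straight) → pose (5.2024, -3.8463, -2.8090)
step 4: θ'=-1.8090 (R=-2.5000) → pose (6.8156, -2.0732, -1.8090)
step 5: θ'=-1.8090 (straight) → pose (7.2875, -0.1297, -1.8090)
step 6: θ'=-2.0590 (R=-3.0000) → pose (7.0218, -0.8289, -2.0590)

(7.0218, -0.8289, -2.0590)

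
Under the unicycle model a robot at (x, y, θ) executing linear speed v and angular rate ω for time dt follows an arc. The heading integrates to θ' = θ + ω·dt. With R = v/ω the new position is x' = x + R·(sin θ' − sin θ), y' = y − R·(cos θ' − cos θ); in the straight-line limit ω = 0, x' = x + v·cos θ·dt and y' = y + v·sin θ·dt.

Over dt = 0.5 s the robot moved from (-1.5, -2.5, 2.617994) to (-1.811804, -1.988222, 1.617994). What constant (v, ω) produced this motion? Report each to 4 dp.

Δθ = 1.617994 − 2.617994 = -1.000000
ω = Δθ/dt = -1.000000/0.5 = -2.0000
R = −Δy/(cos θ' − cos θ) = -0.6250
v = R·ω = -0.6250·-2.0000 = 1.2500

v = 1.2500, ω = -2.0000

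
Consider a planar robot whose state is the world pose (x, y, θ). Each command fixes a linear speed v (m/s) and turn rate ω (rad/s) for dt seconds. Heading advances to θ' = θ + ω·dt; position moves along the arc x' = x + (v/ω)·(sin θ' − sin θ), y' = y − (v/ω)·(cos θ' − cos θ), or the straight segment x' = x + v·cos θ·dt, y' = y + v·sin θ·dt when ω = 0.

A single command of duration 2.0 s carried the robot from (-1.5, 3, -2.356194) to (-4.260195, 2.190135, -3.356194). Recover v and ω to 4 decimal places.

Δθ = -3.356194 − -2.356194 = -1.000000
ω = Δθ/dt = -1.000000/2.0 = -0.5000
R = Δx/(sin θ' − sin θ) = -3.0000
v = R·ω = -3.0000·-0.5000 = 1.5000

v = 1.5000, ω = -0.5000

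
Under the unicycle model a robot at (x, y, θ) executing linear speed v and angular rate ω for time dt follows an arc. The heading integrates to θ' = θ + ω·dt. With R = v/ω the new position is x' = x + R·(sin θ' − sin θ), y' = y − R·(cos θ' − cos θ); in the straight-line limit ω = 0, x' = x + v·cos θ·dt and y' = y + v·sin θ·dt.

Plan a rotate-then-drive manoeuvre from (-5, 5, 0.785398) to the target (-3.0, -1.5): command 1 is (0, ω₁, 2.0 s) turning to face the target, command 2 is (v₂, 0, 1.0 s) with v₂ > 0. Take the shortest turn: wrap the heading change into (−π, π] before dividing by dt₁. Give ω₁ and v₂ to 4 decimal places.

heading to target = atan2(-1.5−5, -3−-5) = -1.2723
Δθ = wrap(-1.2723 − 0.7854) = -2.0577; ω₁ = Δθ/dt₁ = -1.0288
distance = √((-3−-5)² + (-1.5−5)²) = 6.8007; v₂ = distance/dt₂ = 6.8007

ω₁ = -1.0288, v₂ = 6.8007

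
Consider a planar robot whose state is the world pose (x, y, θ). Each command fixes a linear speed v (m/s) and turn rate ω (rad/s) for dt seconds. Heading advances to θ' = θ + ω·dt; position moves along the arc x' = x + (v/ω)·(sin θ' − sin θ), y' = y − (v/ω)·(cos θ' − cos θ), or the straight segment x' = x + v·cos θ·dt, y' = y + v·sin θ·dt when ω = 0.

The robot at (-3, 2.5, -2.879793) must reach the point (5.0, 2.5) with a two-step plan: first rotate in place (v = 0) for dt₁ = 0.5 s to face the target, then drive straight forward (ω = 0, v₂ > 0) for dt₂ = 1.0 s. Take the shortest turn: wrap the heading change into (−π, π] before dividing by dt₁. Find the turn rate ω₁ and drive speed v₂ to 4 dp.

ω₁ = 5.7596, v₂ = 8.0000

heading to target = atan2(2.5−2.5, 5−-3) = 0.0000
Δθ = wrap(0.0000 − -2.8798) = 2.8798; ω₁ = Δθ/dt₁ = 5.7596
distance = √((5−-3)² + (2.5−2.5)²) = 8.0000; v₂ = distance/dt₂ = 8.0000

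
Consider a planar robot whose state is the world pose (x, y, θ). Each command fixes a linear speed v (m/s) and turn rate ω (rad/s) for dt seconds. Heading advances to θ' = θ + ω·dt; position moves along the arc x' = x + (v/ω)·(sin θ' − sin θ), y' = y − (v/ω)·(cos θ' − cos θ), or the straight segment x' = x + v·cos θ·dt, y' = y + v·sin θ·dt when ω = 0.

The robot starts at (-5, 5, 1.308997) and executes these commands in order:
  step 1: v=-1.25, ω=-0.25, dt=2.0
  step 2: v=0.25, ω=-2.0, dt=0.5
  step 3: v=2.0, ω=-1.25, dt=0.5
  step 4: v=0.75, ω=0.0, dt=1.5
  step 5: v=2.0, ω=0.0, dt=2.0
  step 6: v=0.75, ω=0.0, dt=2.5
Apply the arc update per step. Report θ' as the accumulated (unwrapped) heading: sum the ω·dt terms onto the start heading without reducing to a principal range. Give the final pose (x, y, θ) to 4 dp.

step 1: θ'=0.8090 (R=5.0000) → pose (-6.2117, 2.8430, 0.8090)
step 2: θ'=-0.1910 (R=-0.1250) → pose (-6.0975, 2.8794, -0.1910)
step 3: θ'=-0.8160 (R=-1.6000) → pose (-5.2358, 2.4047, -0.8160)
step 4: θ'=-0.8160 (straight) → pose (-4.4650, 1.5853, -0.8160)
step 5: θ'=-0.8160 (straight) → pose (-1.7244, -1.3284, -0.8160)
step 6: θ'=-0.8160 (straight) → pose (-0.4398, -2.6942, -0.8160)

(-0.4398, -2.6942, -0.8160)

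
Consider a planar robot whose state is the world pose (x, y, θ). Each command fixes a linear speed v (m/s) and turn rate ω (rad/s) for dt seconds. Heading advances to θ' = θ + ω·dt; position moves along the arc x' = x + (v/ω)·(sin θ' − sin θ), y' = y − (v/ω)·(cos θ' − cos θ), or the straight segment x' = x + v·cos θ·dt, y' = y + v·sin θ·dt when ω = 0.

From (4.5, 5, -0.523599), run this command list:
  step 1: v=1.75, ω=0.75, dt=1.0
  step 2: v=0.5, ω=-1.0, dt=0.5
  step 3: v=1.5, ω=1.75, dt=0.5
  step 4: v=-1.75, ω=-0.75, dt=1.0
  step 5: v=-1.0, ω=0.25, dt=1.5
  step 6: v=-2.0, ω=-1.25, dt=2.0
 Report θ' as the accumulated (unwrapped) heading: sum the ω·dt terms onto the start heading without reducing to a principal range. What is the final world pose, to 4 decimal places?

(2.4186, 7.0113, -2.2736)

step 1: θ'=0.2264 (R=2.3333) → pose (6.1904, 4.7469, 0.2264)
step 2: θ'=-0.2736 (R=-0.5000) → pose (6.4378, 4.7411, -0.2736)
step 3: θ'=0.6014 (R=0.8571) → pose (7.1543, 4.8596, 0.6014)
step 4: θ'=-0.1486 (R=2.3333) → pose (5.4887, 4.4759, -0.1486)
step 5: θ'=0.2264 (R=-4.0000) → pose (3.9986, 4.4179, 0.2264)
step 6: θ'=-2.2736 (R=1.6000) → pose (2.4186, 7.0113, -2.2736)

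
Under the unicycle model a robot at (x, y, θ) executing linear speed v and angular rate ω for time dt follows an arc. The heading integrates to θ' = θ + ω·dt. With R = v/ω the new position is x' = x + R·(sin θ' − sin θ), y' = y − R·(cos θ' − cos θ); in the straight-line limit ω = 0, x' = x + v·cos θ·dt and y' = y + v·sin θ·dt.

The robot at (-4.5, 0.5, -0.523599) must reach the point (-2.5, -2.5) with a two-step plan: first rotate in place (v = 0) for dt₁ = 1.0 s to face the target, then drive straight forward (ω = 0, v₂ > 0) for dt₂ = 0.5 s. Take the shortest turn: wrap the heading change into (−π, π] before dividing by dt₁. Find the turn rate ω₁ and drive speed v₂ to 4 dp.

ω₁ = -0.4592, v₂ = 7.2111

heading to target = atan2(-2.5−0.5, -2.5−-4.5) = -0.9828
Δθ = wrap(-0.9828 − -0.5236) = -0.4592; ω₁ = Δθ/dt₁ = -0.4592
distance = √((-2.5−-4.5)² + (-2.5−0.5)²) = 3.6056; v₂ = distance/dt₂ = 7.2111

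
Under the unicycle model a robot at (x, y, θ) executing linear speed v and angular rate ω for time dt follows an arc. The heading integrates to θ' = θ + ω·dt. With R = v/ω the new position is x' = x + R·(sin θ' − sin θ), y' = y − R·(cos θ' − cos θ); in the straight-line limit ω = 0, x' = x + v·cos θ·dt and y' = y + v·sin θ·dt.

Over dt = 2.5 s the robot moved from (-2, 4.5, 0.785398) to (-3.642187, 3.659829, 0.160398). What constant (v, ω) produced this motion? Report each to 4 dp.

Δθ = 0.160398 − 0.785398 = -0.625000
ω = Δθ/dt = -0.625000/2.5 = -0.2500
R = Δx/(sin θ' − sin θ) = 3.0000
v = R·ω = 3.0000·-0.2500 = -0.7500

v = -0.7500, ω = -0.2500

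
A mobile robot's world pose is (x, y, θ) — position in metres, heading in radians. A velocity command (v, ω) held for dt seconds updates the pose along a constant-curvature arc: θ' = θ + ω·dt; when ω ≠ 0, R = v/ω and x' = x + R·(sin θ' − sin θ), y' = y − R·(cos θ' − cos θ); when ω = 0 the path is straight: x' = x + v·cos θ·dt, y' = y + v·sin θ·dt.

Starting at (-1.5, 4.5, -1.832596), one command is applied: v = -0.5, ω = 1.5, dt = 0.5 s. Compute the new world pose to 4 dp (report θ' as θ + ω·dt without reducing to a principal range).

(-1.5276, 4.7426, -1.0826)

θ' = -1.8326 + 1.5·0.5 = -1.0826
R = v/ω = -0.5/1.5 = -0.3333
x' = -1.5 + -0.3333·(sin -1.0826 − sin -1.8326) = -1.5276
y' = 4.5 − -0.3333·(cos -1.0826 − cos -1.8326) = 4.7426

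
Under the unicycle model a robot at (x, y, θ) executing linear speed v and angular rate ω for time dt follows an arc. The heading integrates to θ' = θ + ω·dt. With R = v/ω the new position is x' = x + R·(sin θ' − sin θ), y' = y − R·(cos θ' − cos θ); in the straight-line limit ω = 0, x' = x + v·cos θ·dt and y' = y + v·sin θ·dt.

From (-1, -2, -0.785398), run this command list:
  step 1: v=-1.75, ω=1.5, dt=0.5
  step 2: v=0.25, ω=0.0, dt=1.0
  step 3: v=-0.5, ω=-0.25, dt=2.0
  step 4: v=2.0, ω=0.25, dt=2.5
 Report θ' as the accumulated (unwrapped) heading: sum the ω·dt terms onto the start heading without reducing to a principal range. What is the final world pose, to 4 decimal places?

(2.3139, -2.4766, 0.0896)

step 1: θ'=-0.0354 (R=-1.1667) → pose (-1.7837, -1.6590, -0.0354)
step 2: θ'=-0.0354 (straight) → pose (-1.5338, -1.6679, -0.0354)
step 3: θ'=-0.5354 (R=2.0000) → pose (-2.4834, -1.3893, -0.5354)
step 4: θ'=0.0896 (R=8.0000) → pose (2.3139, -2.4766, 0.0896)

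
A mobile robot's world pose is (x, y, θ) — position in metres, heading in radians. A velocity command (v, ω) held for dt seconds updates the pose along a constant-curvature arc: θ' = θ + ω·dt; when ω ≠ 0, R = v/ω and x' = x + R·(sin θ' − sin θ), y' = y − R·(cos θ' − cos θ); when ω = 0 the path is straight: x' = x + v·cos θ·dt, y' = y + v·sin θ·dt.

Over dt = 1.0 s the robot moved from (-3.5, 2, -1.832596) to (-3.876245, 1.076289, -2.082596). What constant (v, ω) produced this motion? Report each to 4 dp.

v = 1.0000, ω = -0.2500

Δθ = -2.082596 − -1.832596 = -0.250000
ω = Δθ/dt = -0.250000/1.0 = -0.2500
R = −Δy/(cos θ' − cos θ) = -4.0000
v = R·ω = -4.0000·-0.2500 = 1.0000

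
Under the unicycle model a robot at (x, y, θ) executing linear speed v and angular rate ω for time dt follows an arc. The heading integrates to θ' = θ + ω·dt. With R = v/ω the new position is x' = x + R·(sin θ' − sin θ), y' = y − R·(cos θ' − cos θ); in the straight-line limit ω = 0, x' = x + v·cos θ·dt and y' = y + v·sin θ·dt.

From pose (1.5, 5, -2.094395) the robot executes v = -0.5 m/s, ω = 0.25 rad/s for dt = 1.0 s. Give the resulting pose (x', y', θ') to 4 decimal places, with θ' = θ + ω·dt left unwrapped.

(1.6936, 5.4596, -1.8444)

θ' = -2.0944 + 0.25·1.0 = -1.8444
R = v/ω = -0.5/0.25 = -2.0000
x' = 1.5 + -2.0000·(sin -1.8444 − sin -2.0944) = 1.6936
y' = 5 − -2.0000·(cos -1.8444 − cos -2.0944) = 5.4596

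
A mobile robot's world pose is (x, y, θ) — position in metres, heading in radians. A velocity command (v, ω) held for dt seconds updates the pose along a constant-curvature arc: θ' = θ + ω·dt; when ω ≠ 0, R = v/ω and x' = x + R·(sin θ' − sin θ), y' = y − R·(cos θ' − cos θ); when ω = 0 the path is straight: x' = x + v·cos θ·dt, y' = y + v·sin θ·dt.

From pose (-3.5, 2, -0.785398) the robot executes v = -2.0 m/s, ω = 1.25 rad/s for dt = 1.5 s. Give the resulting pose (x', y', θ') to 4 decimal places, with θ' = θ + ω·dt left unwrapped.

(-6.0497, 1.6092, 1.0896)

θ' = -0.7854 + 1.25·1.5 = 1.0896
R = v/ω = -2.0/1.25 = -1.6000
x' = -3.5 + -1.6000·(sin 1.0896 − sin -0.7854) = -6.0497
y' = 2 − -1.6000·(cos 1.0896 − cos -0.7854) = 1.6092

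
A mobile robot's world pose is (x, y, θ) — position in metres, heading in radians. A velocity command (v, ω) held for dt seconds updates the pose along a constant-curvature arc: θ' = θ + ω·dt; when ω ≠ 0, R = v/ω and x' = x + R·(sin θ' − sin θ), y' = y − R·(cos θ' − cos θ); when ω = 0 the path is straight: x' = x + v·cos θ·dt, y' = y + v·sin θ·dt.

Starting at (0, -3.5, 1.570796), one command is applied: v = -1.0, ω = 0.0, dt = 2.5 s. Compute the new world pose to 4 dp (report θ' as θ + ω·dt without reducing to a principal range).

(0.0000, -6.0000, 1.5708)

θ' = 1.5708 + 0.0·2.5 = 1.5708
ω = 0 → straight: x' = 0 + -1.0·cos(1.5708)·2.5 = 0.0000
y' = -3.5 + -1.0·sin(1.5708)·2.5 = -6.0000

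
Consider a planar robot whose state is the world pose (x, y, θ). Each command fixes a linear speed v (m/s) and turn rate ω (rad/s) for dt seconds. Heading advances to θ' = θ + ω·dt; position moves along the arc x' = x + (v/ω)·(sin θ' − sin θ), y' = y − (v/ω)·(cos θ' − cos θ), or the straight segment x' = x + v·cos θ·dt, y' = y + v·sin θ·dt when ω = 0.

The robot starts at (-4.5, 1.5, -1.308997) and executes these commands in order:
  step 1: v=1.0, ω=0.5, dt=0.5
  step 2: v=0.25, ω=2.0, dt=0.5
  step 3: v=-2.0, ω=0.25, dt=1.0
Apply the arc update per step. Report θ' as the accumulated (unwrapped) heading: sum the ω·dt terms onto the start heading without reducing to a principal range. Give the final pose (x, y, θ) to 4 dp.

step 1: θ'=-1.0590 (R=2.0000) → pose (-4.3119, 1.0381, -1.0590)
step 2: θ'=-0.0590 (R=0.1250) → pose (-4.2103, 0.9746, -0.0590)
step 3: θ'=0.1910 (R=-8.0000) → pose (-6.2007, 0.8430, 0.1910)

(-6.2007, 0.8430, 0.1910)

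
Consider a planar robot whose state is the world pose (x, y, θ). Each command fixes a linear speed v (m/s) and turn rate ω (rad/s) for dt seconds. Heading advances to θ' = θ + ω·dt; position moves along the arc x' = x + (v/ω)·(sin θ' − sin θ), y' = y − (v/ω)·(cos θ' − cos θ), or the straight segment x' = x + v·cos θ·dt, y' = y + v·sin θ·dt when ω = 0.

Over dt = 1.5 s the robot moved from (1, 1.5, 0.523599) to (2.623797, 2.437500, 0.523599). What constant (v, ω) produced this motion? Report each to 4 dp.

v = 1.2500, ω = 0.0000

Δθ = 0.523599 − 0.523599 = 0.000000
ω = Δθ/dt = 0.000000/1.5 = 0.0000
ω = 0 → v = (Δx·cos θ + Δy·sin θ)/dt = 1.2500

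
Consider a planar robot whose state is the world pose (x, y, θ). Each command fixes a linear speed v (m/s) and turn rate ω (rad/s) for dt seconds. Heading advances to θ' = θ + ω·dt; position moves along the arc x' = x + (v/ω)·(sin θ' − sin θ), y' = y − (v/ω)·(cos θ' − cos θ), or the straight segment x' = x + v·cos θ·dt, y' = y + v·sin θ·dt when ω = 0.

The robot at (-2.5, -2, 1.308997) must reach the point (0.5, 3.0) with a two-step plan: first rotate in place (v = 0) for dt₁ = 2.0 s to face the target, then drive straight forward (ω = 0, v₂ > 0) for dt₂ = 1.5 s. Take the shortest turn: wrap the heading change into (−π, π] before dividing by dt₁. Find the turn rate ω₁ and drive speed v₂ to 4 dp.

heading to target = atan2(3−-2, 0.5−-2.5) = 1.0304
Δθ = wrap(1.0304 − 1.3090) = -0.2786; ω₁ = Δθ/dt₁ = -0.1393
distance = √((0.5−-2.5)² + (3−-2)²) = 5.8310; v₂ = distance/dt₂ = 3.8873

ω₁ = -0.1393, v₂ = 3.8873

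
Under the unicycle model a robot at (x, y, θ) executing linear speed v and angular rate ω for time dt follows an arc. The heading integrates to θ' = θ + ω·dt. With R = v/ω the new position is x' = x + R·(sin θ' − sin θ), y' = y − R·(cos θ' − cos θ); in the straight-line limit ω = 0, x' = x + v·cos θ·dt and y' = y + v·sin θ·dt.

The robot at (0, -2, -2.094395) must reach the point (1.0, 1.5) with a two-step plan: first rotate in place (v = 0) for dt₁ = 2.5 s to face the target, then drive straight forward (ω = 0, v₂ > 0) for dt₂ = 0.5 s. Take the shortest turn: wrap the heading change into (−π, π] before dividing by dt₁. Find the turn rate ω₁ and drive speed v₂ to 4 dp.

heading to target = atan2(1.5−-2, 1−0) = 1.2925
Δθ = wrap(1.2925 − -2.0944) = -2.8963; ω₁ = Δθ/dt₁ = -1.1585
distance = √((1−0)² + (1.5−-2)²) = 3.6401; v₂ = distance/dt₂ = 7.2801

ω₁ = -1.1585, v₂ = 7.2801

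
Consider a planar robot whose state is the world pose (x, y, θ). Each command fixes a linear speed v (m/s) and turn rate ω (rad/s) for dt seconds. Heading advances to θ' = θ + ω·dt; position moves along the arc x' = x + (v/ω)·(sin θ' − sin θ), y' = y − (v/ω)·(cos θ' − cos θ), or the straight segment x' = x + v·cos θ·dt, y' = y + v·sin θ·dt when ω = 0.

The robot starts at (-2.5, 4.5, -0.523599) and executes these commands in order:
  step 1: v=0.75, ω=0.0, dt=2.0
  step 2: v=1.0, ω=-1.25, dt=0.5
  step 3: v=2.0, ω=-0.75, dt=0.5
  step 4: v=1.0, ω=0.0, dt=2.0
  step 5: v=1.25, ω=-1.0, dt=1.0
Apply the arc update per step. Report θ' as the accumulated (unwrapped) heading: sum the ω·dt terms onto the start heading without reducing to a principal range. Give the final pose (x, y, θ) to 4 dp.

step 1: θ'=-0.5236 (straight) → pose (-1.2010, 3.7500, -0.5236)
step 2: θ'=-1.1486 (R=-0.8000) → pose (-0.8712, 3.3850, -1.1486)
step 3: θ'=-1.5236 (R=-2.6667) → pose (-0.6400, 2.4181, -1.5236)
step 4: θ'=-1.5236 (straight) → pose (-0.5457, 0.4203, -1.5236)
step 5: θ'=-2.5236 (R=-1.2500) → pose (-1.0700, -0.6575, -2.5236)

(-1.0700, -0.6575, -2.5236)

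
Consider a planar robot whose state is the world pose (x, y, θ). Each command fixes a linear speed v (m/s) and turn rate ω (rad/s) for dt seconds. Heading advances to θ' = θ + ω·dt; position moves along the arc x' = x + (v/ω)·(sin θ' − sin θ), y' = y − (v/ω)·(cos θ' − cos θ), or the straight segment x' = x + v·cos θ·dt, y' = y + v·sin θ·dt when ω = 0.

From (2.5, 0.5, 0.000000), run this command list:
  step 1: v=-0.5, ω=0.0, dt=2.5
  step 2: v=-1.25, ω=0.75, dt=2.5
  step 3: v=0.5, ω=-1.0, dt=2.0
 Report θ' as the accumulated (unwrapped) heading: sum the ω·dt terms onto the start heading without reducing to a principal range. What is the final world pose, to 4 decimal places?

(0.1992, -1.0200, -0.1250)

step 1: θ'=0.0000 (straight) → pose (1.2500, 0.5000, 0.0000)
step 2: θ'=1.8750 (R=-1.6667) → pose (-0.3401, -1.6659, 1.8750)
step 3: θ'=-0.1250 (R=-0.5000) → pose (0.1992, -1.0200, -0.1250)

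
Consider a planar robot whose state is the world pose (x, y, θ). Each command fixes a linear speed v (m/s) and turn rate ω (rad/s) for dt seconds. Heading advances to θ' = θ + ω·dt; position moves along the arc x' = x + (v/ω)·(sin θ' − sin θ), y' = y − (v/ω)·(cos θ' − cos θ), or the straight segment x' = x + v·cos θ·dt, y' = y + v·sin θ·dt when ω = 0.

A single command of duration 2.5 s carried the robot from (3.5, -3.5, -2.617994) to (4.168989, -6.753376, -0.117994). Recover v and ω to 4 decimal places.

Δθ = -0.117994 − -2.617994 = 2.500000
ω = Δθ/dt = 2.500000/2.5 = 1.0000
R = −Δy/(cos θ' − cos θ) = 1.7500
v = R·ω = 1.7500·1.0000 = 1.7500

v = 1.7500, ω = 1.0000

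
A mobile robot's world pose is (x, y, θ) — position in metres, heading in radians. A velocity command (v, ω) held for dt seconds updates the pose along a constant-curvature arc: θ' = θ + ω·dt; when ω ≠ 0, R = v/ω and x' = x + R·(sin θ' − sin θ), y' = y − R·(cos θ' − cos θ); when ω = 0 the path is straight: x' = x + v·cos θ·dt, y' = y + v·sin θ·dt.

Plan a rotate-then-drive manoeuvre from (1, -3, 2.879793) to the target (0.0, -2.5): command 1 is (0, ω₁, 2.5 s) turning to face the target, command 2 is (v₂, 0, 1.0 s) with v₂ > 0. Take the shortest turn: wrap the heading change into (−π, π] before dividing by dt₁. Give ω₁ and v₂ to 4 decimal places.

ω₁ = -0.0807, v₂ = 1.1180

heading to target = atan2(-2.5−-3, 0−1) = 2.6779
Δθ = wrap(2.6779 − 2.8798) = -0.2018; ω₁ = Δθ/dt₁ = -0.0807
distance = √((0−1)² + (-2.5−-3)²) = 1.1180; v₂ = distance/dt₂ = 1.1180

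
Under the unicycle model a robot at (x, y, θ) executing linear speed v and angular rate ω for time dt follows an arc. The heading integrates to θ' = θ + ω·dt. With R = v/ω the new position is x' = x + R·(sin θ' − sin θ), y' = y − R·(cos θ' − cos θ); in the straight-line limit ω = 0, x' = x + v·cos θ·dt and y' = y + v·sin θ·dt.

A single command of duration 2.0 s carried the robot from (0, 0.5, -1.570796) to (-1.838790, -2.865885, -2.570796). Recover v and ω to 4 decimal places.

v = 2.0000, ω = -0.5000

Δθ = -2.570796 − -1.570796 = -1.000000
ω = Δθ/dt = -1.000000/2.0 = -0.5000
R = −Δy/(cos θ' − cos θ) = -4.0000
v = R·ω = -4.0000·-0.5000 = 2.0000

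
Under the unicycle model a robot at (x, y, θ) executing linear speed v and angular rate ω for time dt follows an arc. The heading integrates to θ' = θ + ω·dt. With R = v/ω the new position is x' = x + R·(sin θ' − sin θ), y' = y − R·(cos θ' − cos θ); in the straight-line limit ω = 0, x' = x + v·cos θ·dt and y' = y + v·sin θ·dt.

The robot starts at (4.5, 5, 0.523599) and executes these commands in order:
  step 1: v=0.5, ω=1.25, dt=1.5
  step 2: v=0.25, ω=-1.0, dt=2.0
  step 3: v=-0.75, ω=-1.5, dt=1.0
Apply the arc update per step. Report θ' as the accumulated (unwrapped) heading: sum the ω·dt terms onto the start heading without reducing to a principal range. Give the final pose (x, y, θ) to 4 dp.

(4.0027, 6.2901, -1.1014)

step 1: θ'=2.3986 (R=0.4000) → pose (4.5706, 5.6410, 2.3986)
step 2: θ'=0.3986 (R=-0.2500) → pose (4.6427, 6.0555, 0.3986)
step 3: θ'=-1.1014 (R=0.5000) → pose (4.0027, 6.2901, -1.1014)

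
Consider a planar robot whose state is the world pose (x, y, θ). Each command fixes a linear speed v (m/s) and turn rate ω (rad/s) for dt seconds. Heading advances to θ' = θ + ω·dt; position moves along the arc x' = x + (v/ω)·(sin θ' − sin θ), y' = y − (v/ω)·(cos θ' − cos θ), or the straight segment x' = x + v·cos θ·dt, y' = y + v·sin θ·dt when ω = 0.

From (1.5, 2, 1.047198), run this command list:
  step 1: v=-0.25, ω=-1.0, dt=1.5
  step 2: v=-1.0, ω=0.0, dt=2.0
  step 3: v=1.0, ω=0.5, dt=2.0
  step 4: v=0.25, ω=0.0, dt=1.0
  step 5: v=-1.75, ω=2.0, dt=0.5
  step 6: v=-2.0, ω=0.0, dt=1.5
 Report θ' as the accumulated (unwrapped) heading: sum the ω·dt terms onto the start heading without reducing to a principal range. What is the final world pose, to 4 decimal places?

step 1: θ'=-0.4528 (R=0.2500) → pose (1.1741, 1.9002, -0.4528)
step 2: θ'=-0.4528 (straight) → pose (-0.6243, 2.7752, -0.4528)
step 3: θ'=0.5472 (R=2.0000) → pose (1.2912, 2.8656, 0.5472)
step 4: θ'=0.5472 (straight) → pose (1.5047, 2.9957, 0.5472)
step 5: θ'=1.5472 (R=-0.8750) → pose (1.0852, 2.2691, 1.5472)
step 6: θ'=1.5472 (straight) → pose (1.0144, -0.7300, 1.5472)

(1.0144, -0.7300, 1.5472)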